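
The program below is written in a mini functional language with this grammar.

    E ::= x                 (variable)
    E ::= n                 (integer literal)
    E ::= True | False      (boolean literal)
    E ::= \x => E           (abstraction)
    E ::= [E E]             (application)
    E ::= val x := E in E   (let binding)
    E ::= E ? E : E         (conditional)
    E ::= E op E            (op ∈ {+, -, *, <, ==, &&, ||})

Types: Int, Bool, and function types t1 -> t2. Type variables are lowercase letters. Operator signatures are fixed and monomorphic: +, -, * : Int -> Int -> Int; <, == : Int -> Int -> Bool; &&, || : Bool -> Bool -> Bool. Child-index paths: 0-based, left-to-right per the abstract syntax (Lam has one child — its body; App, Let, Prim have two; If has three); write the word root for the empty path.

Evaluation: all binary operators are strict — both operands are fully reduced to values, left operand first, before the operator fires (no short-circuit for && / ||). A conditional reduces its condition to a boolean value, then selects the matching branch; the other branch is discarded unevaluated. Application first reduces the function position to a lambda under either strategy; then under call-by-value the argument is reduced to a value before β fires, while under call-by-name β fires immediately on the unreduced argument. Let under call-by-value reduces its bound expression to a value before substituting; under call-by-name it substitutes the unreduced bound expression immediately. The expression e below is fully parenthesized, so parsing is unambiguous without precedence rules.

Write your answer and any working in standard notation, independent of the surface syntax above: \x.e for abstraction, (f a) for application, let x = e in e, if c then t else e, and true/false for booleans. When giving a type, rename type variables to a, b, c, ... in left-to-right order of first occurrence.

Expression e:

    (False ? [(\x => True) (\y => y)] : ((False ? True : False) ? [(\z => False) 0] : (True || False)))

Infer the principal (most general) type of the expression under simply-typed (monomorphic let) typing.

Derivation:
  unify Bool ~ Bool
\x._ : a -> Bool
y : b
\y._ : b -> b
  unify a -> Bool ~ (b -> b) -> c
  unify a ~ b -> b
  unify Bool ~ c
_ _ : Bool
  unify Bool ~ Bool
  unify Bool ~ Bool
  unify Bool ~ Bool
\z._ : d -> Bool
  unify d -> Bool ~ Int -> e
  unify d ~ Int
  unify Bool ~ e
_ _ : Bool
  unify Bool ~ Bool
  unify Bool ~ Bool
  unify Bool ~ Bool
  unify Bool ~ Bool

Answer: Bool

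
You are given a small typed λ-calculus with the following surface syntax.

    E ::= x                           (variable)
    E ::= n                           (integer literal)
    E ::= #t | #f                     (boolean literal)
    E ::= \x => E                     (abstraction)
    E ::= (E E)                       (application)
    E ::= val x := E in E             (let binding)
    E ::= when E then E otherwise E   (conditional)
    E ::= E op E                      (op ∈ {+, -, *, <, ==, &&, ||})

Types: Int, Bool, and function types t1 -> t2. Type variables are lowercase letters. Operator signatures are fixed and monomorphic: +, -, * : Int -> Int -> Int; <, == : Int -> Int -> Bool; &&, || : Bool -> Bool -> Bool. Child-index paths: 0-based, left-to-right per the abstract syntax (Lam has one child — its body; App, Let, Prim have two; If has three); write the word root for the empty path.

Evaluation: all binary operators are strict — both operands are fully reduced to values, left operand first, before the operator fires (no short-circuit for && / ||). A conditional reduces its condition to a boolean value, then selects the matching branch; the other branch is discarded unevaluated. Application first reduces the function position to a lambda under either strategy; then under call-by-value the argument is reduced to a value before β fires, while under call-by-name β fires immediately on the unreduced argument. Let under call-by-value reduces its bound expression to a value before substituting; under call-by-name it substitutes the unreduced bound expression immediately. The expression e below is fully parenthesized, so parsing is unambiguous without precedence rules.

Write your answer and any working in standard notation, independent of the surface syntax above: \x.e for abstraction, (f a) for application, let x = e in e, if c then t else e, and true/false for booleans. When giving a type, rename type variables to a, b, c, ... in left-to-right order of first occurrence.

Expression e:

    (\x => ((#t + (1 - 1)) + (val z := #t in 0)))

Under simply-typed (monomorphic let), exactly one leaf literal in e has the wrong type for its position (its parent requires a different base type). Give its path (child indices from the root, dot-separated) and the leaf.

Working:
  unify Bool ~ Int
  FAIL: mismatch Bool ~ Int

Answer: 0.0.0 : true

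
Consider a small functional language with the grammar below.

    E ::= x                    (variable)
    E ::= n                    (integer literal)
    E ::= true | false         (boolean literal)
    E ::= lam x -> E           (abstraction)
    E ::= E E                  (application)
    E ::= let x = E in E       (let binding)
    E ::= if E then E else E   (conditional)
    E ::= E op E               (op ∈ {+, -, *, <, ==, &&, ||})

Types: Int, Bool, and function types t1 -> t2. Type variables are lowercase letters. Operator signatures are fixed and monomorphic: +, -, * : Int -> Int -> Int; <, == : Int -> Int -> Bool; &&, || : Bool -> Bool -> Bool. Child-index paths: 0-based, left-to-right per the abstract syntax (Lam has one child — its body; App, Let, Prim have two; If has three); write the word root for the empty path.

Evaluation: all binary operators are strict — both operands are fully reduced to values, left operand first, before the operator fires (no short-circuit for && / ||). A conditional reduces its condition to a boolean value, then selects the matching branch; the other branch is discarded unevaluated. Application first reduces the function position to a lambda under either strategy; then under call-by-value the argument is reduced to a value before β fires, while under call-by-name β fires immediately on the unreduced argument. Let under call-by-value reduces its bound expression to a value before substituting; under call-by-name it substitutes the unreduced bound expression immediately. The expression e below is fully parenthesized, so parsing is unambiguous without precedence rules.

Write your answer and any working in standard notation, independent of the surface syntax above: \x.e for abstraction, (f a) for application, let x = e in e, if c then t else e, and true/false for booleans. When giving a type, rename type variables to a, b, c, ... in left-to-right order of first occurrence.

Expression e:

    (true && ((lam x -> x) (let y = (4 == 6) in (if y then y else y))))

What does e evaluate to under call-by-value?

Working:
step 0: (true && ((\x.x) (let y = (4 == 6) in (if y then y else y))))
step 1: [delta@1.1.0] (true && ((\x.x) (let y = false in (if y then y else y))))
step 2: [let@1.1] (true && ((\x.x) (if false then false else false)))
step 3: [if@1.1] (true && ((\x.x) false))
step 4: [beta@1] (true && false)
step 5: [delta@root] false

Answer: false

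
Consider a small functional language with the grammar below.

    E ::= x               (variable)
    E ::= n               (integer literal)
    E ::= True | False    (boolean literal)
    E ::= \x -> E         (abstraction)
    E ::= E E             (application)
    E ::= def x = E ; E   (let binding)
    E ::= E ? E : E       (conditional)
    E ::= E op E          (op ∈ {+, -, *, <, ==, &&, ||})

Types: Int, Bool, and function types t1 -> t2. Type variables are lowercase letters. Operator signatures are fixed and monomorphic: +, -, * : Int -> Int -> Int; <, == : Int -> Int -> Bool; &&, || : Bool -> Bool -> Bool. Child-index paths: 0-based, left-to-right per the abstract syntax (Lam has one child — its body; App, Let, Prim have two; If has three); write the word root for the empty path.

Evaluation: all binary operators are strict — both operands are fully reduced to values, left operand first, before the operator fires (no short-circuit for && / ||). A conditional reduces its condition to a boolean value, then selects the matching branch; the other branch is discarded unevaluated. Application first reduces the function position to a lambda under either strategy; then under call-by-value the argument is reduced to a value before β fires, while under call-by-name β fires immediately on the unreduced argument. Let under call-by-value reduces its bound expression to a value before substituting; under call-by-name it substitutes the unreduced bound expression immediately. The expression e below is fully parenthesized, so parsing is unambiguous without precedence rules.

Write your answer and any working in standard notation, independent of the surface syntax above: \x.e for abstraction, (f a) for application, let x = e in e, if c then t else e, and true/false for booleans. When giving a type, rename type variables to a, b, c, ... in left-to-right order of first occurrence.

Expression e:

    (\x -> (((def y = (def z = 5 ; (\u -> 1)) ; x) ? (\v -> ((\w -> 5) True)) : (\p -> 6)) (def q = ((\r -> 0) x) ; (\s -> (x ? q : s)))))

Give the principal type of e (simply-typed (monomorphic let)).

Answer: Bool -> Int

Derivation:
let z : Int
\u._ : b -> Int
let y : b -> Int
x : a
  unify a ~ Bool
\w._ : d -> Int
  unify d -> Int ~ Bool -> e
  unify d ~ Bool
  unify Int ~ e
_ _ : Int
\v._ : c -> Int
\p._ : f -> Int
  unify c -> Int ~ f -> Int
  unify c ~ f
  unify Int ~ Int
\r._ : g -> Int
x : Bool
  unify g -> Int ~ Bool -> h
  unify g ~ Bool
  unify Int ~ h
_ _ : Int
let q : Int
x : Bool
  unify Bool ~ Bool
q : Int
s : i
  unify Int ~ i
\s._ : Int -> Int
  unify f -> Int ~ (Int -> Int) -> j
  unify f ~ Int -> Int
  unify Int ~ j
_ _ : Int
\x._ : Bool -> Int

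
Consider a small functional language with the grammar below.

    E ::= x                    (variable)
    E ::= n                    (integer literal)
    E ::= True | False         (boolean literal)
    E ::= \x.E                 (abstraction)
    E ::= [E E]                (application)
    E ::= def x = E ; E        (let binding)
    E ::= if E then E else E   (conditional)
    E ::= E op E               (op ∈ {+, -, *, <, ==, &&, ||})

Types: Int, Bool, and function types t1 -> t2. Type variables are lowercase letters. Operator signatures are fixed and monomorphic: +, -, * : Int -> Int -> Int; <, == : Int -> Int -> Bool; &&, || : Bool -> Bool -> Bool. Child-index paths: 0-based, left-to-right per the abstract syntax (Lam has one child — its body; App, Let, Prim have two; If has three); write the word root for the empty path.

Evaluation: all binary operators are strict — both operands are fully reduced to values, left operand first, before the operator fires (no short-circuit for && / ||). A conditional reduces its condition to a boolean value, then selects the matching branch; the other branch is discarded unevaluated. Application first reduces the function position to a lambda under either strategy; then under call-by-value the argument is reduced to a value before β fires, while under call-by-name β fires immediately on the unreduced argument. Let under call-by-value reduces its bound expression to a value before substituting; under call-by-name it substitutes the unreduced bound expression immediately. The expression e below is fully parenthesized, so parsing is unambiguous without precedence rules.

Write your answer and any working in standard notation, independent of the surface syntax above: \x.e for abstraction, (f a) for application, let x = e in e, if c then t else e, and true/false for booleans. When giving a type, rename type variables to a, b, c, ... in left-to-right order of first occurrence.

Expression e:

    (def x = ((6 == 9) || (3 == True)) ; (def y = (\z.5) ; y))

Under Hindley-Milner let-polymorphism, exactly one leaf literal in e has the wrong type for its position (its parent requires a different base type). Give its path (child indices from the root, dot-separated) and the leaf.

Trace:
  unify Int ~ Int
  unify Int ~ Int
  unify Bool ~ Bool
  unify Int ~ Int
  unify Bool ~ Int
  FAIL: mismatch Bool ~ Int

Answer: 0.1.1 : true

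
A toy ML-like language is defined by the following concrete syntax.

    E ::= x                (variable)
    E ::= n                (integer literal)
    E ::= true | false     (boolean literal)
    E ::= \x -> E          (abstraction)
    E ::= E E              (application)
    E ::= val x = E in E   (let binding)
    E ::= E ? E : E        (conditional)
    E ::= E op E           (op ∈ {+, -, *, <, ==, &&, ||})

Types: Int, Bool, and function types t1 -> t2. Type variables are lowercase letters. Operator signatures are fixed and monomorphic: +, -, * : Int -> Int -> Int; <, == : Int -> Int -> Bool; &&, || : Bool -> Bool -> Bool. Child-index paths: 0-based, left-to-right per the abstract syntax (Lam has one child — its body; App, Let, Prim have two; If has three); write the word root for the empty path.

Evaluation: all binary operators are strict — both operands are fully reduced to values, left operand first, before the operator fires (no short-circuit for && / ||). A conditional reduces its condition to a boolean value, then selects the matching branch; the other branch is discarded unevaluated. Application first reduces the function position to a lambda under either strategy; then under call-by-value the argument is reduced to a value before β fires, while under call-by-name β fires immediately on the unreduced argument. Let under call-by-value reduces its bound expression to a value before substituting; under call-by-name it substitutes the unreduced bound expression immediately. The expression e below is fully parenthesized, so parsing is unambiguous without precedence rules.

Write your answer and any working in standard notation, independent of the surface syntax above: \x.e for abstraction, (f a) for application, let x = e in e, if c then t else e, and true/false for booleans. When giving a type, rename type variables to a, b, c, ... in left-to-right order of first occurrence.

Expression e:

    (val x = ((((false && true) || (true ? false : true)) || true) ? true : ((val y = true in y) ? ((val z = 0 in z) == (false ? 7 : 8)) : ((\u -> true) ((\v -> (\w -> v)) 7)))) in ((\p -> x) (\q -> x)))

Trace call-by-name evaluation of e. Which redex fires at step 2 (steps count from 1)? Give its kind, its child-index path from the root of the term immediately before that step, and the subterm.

Derivation:
step 0: (let x = (if (((false && true) || (if true then false else true)) || true) then true else (if (let y = true in y) then ((let z = 0 in z) == (if false then 7 else 8)) else ((\u.true) ((\v.(\w.v)) 7)))) in ((\p.x) (\q.x)))
step 1: [let@root] ((\p.(if (((false && true) || (if true then false else true)) || true) then true else (if (let y = true in y) then ((let z = 0 in z) == (if false then 7 else 8)) else ((\u.true) ((\v.(\w.v)) 7))))) (\q.(if (((false && true) || (if true then false else true)) || true) then true else (if (let y = true in y) then ((let z = 0 in z) == (if false then 7 else 8)) else ((\u.true) ((\v.(\w.v)) 7))))))
step 2: [beta@root] (if (((false && true) || (if true then false else true)) || true) then true else (if (let y = true in y) then ((let z = 0 in z) == (if false then 7 else 8)) else ((\u.true) ((\v.(\w.v)) 7))))

Answer: beta at root : ((\p.(if (((false && true) || (if true then false else true)) || true) then true else (if (let y = true in y) then ((let z = 0 in z) == (if false then 7 else 8)) else ((\u.true) ((\v.(\w.v)) 7))))) (\q.(if (((false && true) || (if true then false else true)) || true) then true else (if (let y = true in y) then ((let z = 0 in z) == (if false then 7 else 8)) else ((\u.true) ((\v.(\w.v)) 7))))))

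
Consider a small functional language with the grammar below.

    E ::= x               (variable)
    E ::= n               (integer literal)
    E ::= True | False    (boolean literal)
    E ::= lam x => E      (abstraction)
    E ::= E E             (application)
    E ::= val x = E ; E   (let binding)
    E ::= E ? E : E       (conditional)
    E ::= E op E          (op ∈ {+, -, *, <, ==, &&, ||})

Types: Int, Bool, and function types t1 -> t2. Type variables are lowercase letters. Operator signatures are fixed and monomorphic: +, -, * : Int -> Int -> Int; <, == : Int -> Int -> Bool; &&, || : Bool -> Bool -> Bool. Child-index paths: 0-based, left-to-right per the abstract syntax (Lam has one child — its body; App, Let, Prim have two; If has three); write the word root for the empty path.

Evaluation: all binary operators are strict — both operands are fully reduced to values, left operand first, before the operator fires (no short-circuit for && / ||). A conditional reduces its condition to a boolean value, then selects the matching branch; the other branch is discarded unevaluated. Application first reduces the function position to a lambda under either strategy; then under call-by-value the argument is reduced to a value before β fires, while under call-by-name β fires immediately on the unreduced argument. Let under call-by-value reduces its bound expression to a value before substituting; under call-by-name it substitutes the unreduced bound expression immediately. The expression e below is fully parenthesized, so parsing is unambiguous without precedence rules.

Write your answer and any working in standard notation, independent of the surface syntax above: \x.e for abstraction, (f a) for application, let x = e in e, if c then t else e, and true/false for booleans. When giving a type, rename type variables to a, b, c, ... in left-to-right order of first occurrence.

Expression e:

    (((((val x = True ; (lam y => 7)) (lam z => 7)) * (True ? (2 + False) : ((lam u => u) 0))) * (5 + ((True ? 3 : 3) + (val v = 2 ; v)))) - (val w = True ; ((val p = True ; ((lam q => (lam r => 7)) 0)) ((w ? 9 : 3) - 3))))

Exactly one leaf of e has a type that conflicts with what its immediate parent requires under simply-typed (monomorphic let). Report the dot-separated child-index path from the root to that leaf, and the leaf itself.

Answer: 0.0.1.1.1 : false

Working:
let x : Bool
\y._ : a -> Int
\z._ : b -> Int
  unify a -> Int ~ (b -> Int) -> c
  unify a ~ b -> Int
  unify Int ~ c
_ _ : Int
  unify Int ~ Int
  unify Bool ~ Bool
  unify Int ~ Int
  unify Bool ~ Int
  FAIL: mismatch Bool ~ Int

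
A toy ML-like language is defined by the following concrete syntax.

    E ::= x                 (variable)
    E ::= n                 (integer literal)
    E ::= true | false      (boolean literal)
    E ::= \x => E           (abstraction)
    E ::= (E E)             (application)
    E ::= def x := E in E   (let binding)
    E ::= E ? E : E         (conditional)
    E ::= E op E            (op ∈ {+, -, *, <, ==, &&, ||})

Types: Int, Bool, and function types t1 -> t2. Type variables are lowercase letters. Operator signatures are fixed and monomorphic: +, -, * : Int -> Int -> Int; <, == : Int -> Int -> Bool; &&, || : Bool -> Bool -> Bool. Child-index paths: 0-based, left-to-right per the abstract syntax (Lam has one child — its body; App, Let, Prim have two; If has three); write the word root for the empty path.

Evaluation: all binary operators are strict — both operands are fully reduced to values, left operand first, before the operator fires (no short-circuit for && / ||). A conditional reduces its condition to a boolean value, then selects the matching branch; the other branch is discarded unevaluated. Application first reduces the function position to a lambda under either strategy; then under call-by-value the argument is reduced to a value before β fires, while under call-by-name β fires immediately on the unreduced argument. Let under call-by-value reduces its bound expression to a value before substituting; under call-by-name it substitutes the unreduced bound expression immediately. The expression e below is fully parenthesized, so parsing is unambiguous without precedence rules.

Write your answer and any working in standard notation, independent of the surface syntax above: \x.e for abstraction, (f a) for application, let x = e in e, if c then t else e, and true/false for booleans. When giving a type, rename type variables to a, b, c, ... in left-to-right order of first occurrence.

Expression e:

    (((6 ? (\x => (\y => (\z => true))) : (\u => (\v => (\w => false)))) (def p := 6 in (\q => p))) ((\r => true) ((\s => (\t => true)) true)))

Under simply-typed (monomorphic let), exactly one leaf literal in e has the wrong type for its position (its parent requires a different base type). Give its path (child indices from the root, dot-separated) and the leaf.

Derivation:
  unify Int ~ Bool
  FAIL: mismatch Int ~ Bool

Answer: 0.0.0 : 6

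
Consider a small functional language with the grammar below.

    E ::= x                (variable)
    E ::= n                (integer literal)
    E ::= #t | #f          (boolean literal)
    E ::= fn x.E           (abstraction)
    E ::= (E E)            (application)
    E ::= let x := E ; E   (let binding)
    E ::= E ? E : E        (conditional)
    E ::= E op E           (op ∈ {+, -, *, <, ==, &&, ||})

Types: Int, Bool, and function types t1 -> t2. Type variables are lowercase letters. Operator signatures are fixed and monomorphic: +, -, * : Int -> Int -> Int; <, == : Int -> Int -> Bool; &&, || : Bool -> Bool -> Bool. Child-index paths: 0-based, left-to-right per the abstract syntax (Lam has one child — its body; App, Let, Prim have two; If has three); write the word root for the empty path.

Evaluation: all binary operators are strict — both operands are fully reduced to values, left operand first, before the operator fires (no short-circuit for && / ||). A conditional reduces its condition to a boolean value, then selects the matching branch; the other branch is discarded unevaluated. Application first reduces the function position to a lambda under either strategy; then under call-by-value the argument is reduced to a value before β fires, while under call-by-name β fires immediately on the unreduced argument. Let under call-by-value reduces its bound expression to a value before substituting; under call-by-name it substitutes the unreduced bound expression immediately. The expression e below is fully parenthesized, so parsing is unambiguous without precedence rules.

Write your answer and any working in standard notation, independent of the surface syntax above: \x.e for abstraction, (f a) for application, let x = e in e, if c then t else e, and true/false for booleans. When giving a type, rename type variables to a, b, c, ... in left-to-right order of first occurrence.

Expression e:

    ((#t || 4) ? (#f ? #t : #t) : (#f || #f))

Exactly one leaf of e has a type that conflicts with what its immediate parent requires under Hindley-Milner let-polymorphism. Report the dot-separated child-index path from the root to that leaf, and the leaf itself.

Answer: 0.1 : 4

Derivation:
  unify Bool ~ Bool
  unify Int ~ Bool
  FAIL: mismatch Int ~ Bool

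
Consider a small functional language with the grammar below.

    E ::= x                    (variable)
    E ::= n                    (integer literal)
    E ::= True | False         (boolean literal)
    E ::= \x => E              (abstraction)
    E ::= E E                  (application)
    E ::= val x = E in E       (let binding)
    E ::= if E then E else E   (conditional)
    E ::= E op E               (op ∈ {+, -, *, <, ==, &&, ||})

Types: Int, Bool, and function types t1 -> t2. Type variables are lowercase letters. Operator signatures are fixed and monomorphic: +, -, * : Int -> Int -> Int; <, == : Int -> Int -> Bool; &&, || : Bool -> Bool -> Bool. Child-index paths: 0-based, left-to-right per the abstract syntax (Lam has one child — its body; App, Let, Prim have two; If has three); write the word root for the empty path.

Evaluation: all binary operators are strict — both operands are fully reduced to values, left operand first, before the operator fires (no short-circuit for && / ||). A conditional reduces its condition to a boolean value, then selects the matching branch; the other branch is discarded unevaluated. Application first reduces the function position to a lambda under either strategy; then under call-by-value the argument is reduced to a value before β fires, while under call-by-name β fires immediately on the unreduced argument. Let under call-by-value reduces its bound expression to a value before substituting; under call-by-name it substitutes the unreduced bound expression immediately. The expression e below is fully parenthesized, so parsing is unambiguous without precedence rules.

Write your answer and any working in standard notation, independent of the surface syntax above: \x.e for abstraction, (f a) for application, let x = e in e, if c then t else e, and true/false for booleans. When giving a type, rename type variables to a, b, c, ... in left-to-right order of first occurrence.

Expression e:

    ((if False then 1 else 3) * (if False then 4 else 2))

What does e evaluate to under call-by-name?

Answer: 6

Trace:
step 0: ((if false then 1 else 3) * (if false then 4 else 2))
step 1: [if@0] (3 * (if false then 4 else 2))
step 2: [if@1] (3 * 2)
step 3: [delta@root] 6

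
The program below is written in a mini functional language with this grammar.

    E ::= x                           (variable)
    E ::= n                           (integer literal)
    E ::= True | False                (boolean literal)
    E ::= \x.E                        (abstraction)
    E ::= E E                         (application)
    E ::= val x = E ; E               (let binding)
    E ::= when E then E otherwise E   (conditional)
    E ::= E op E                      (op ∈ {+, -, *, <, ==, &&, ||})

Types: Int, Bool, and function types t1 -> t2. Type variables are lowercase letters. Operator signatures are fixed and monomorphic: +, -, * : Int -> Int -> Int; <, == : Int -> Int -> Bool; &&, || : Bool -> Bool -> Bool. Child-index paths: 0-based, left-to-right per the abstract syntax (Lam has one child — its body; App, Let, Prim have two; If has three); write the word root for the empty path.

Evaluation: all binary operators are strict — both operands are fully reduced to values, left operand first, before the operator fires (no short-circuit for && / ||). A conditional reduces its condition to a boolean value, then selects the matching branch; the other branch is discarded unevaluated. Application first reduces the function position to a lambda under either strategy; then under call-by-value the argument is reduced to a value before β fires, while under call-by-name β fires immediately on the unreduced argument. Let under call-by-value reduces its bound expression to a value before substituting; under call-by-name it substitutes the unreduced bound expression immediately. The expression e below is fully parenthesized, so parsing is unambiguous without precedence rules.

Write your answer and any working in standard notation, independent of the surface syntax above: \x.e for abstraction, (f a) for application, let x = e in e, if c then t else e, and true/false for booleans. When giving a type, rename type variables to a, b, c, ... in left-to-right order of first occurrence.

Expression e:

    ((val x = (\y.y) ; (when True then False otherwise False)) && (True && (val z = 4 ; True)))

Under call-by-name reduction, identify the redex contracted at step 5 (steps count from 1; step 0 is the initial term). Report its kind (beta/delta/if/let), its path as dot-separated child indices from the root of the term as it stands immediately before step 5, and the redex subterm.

Answer: delta at root : (false && true)

Working:
step 0: ((let x = (\y.y) in (if true then false else false)) && (true && (let z = 4 in true)))
step 1: [let@0] ((if true then false else false) && (true && (let z = 4 in true)))
step 2: [if@0] (false && (true && (let z = 4 in true)))
step 3: [let@1.1] (false && (true && true))
step 4: [delta@1] (false && true)
step 5: [delta@root] false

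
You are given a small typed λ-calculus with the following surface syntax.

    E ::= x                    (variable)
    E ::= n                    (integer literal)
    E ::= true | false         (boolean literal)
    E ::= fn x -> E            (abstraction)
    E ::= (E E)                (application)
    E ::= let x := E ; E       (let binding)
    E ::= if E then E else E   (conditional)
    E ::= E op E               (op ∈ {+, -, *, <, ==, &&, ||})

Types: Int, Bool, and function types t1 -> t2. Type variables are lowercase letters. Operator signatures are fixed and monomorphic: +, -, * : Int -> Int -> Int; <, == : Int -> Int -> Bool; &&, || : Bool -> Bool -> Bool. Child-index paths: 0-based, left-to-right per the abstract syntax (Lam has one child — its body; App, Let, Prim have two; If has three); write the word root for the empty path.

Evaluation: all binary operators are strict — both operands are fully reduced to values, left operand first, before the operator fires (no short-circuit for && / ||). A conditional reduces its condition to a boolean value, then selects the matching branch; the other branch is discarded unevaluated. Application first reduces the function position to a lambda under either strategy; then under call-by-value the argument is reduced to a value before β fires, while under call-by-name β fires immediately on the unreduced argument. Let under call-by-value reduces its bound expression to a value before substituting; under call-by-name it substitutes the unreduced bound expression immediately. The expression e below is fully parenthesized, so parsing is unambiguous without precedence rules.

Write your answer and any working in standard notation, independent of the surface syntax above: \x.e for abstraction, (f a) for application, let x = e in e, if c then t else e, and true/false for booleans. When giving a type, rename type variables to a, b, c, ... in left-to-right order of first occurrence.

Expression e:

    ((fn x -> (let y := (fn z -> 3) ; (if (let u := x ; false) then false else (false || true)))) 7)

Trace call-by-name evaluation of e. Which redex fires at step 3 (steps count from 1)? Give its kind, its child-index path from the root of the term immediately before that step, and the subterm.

Derivation:
step 0: ((\x.(let y = (\z.3) in (if (let u = x in false) then false else (false || true)))) 7)
step 1: [beta@root] (let y = (\z.3) in (if (let u = 7 in false) then false else (false || true)))
step 2: [let@root] (if (let u = 7 in false) then false else (false || true))
step 3: [let@0] (if false then false else (false || true))

Answer: let at 0 : (let u = 7 in false)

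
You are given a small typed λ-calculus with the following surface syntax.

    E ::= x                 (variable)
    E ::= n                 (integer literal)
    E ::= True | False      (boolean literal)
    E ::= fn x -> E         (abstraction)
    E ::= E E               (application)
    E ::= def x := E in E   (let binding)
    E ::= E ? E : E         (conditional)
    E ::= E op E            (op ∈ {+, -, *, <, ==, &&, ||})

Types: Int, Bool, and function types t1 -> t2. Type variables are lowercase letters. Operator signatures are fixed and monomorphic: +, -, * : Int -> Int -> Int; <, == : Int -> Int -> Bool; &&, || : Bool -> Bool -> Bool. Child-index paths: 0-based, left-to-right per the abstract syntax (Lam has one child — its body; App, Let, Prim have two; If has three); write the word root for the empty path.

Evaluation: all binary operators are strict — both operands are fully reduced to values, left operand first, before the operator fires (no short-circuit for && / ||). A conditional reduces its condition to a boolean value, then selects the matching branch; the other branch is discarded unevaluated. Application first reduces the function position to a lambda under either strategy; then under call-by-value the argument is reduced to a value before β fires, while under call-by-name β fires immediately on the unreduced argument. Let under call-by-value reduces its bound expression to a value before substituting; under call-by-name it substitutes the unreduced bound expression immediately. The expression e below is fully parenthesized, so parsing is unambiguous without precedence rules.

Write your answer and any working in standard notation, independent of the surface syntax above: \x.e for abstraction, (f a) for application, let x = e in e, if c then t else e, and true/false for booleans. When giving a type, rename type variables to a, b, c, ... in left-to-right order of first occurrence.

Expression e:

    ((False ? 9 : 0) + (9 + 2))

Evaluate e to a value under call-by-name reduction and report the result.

Derivation:
step 0: ((if false then 9 else 0) + (9 + 2))
step 1: [if@0] (0 + (9 + 2))
step 2: [delta@1] (0 + 11)
step 3: [delta@root] 11

Answer: 11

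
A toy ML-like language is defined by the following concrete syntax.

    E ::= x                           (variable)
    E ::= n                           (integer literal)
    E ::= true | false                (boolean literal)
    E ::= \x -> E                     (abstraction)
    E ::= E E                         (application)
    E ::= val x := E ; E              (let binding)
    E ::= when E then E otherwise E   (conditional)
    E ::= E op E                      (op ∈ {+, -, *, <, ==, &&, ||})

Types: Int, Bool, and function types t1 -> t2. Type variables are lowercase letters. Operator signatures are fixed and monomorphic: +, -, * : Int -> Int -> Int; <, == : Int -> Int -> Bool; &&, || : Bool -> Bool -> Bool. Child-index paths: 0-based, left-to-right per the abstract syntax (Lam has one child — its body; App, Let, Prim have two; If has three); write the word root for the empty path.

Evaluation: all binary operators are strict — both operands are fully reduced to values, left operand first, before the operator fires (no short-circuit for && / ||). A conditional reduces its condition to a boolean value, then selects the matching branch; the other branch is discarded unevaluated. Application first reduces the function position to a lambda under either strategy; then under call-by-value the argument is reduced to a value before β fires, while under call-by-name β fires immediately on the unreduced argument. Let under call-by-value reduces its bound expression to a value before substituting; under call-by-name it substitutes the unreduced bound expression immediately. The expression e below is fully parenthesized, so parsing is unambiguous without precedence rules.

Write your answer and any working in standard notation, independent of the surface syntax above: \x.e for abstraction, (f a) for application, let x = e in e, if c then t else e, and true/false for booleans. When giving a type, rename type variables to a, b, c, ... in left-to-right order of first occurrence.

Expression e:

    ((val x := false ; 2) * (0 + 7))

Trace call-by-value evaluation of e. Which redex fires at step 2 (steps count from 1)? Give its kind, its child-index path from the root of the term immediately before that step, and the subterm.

Trace:
step 0: ((let x = false in 2) * (0 + 7))
step 1: [let@0] (2 * (0 + 7))
step 2: [delta@1] (2 * 7)

Answer: delta at 1 : (0 + 7)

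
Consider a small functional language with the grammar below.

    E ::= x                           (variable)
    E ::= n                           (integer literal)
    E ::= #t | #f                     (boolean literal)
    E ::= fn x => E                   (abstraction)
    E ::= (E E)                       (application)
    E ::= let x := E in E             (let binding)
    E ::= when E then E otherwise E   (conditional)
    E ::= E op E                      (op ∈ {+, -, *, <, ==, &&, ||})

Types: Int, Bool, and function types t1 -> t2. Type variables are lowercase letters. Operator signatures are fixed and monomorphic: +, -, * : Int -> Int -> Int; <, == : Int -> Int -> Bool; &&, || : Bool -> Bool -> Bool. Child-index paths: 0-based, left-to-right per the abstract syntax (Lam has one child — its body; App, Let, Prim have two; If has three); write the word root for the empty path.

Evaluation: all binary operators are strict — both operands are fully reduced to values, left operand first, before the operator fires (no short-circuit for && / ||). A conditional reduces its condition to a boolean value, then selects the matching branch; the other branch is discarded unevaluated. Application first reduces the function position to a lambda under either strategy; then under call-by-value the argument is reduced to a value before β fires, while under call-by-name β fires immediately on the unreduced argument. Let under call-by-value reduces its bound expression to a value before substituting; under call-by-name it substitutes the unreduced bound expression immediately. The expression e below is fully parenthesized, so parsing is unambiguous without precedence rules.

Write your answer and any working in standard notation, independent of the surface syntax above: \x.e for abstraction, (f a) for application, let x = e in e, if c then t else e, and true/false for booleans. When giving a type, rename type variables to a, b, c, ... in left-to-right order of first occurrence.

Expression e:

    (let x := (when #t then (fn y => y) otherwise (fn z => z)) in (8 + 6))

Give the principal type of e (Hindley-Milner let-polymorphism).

Working:
  unify Bool ~ Bool
y : a
\y._ : a -> a
z : b
\z._ : b -> b
  unify a -> a ~ b -> b
  unify a ~ b
  unify b ~ b
let x : forall. b -> b
  unify Int ~ Int
  unify Int ~ Int

Answer: Int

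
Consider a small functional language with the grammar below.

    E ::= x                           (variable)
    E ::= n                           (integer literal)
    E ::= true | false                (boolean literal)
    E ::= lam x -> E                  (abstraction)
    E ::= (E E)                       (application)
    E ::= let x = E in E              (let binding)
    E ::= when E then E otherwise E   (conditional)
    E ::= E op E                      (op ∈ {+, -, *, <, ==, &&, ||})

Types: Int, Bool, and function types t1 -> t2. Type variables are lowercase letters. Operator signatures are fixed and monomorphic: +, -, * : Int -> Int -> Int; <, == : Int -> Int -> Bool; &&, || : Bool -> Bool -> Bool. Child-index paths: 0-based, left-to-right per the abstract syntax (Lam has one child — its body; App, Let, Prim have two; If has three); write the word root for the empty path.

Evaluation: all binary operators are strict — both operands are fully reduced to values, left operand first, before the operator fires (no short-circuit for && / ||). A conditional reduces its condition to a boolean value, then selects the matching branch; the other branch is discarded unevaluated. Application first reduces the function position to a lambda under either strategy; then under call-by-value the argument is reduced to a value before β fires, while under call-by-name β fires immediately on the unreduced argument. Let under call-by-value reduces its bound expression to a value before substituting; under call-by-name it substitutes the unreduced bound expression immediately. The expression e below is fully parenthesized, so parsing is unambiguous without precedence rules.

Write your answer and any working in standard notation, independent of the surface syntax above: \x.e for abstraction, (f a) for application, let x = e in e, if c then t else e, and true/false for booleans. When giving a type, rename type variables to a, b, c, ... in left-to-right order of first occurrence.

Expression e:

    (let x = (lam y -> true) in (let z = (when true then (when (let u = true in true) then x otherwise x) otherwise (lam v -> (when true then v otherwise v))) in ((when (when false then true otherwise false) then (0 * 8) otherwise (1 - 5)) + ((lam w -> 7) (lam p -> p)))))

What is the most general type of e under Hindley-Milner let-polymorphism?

Working:
\y._ : a -> Bool
let x : forall. a -> Bool
  unify Bool ~ Bool
let u : Bool
  unify Bool ~ Bool
x : b -> Bool
x : c -> Bool
  unify b -> Bool ~ c -> Bool
  unify b ~ c
  unify Bool ~ Bool
  unify Bool ~ Bool
v : d
v : d
  unify d ~ d
\v._ : d -> d
  unify c -> Bool ~ d -> d
  unify c ~ d
  unify Bool ~ d
let z : Bool -> Bool
  unify Bool ~ Bool
  unify Bool ~ Bool
  unify Bool ~ Bool
  unify Int ~ Int
  unify Int ~ Int
  unify Int ~ Int
  unify Int ~ Int
  unify Int ~ Int
  unify Int ~ Int
\w._ : e -> Int
p : f
\p._ : f -> f
  unify e -> Int ~ (f -> f) -> g
  unify e ~ f -> f
  unify Int ~ g
_ _ : Int
  unify Int ~ Int

Answer: Int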